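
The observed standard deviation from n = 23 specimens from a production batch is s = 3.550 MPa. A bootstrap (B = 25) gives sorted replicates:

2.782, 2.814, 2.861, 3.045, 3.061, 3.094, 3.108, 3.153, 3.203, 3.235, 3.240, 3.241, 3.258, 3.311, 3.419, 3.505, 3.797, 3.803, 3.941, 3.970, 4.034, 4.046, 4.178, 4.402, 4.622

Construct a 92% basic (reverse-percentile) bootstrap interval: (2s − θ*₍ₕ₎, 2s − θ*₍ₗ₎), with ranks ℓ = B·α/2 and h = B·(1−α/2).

Percentile endpoints at ranks 1 and 24: θ*₍1₎ = 2.782, θ*₍24₎ = 4.402.
Basic interval reflects these around s:
  lower = 2 × 3.550 − 4.402 = 2.698
  upper = 2 × 3.550 − 2.782 = 4.318

(2.698, 4.318)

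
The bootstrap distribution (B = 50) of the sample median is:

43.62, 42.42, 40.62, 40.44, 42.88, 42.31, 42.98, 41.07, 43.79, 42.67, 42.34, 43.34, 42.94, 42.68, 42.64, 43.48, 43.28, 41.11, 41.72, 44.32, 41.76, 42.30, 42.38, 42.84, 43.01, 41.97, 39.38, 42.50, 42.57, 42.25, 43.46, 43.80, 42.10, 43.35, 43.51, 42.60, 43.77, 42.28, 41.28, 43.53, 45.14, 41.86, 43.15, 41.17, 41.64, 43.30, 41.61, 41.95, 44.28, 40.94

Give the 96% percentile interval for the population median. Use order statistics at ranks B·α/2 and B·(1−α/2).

(39.38, 44.32)

Sorted replicates: 39.38, 40.44, 40.62, 40.94, 41.07, 41.11, 41.17, 41.28, 41.61, 41.64, 41.72, 41.76, 41.86, 41.95, 41.97, 42.10, 42.25, 42.28, 42.30, 42.31, 42.34, 42.38, 42.42, 42.50, 42.57, 42.60, 42.64, 42.67, 42.68, 42.84, 42.88, 42.94, 42.98, 43.01, 43.15, 43.28, 43.30, 43.34, 43.35, 43.46, 43.48, 43.51, 43.53, 43.62, 43.77, 43.79, 43.80, 44.28, 44.32, 45.14
α = 0.04; lower rank = 50 × 0.020 = 1; upper rank = 50 × 0.980 = 49.
The 1st smallest replicate is 39.38; the 49th is 44.32.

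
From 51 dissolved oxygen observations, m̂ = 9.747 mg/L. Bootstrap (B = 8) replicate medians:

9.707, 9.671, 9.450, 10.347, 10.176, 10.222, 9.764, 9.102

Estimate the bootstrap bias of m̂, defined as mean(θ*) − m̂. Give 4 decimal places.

mean(θ*) = (9.707 + 9.671 + 9.450 + 10.347 + 10.176 + 10.222 + 9.764 + 9.102) / 8 = 9.80487
bias = 9.80487 − 9.747

bias = +0.0579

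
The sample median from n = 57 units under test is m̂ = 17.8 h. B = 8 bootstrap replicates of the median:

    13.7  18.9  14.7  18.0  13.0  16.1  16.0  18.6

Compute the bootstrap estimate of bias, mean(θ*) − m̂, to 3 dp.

bias = −1.675

mean(θ*) = (13.7 + 18.9 + 14.7 + 18.0 + 13.0 + 16.1 + 16.0 + 18.6) / 8 = 16.1250
bias = 16.1250 − 17.8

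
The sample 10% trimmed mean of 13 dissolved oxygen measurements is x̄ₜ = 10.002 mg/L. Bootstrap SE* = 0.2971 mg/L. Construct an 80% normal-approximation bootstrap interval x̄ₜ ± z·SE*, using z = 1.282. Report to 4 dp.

Margin = 1.282 × 0.2971 = 0.38088
Interval: 10.002 ± 0.38088

(9.6211, 10.3829)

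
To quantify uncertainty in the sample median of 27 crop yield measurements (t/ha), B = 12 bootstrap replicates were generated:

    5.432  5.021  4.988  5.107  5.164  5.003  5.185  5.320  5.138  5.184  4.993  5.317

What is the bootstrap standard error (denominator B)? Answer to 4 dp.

Bootstrap SE is the standard deviation of the 12 replicate medians.
Mean of replicates: (5.432 + 5.021 + 4.988 + 5.107 + 5.164 + 5.003 + 5.185 + 5.320 + 5.138 + 5.184 + 4.993 + 5.317) / 12 = 61.85200 / 12 = 5.15433
Sum of squared deviations: (+0.27767)² + (−0.13333)² + (−0.16633)² + (−0.04733)² + (+0.00967)² + (−0.15133)² + (+0.03067)² + (+0.16567)² + (−0.01633)² + (+0.02967)² + (−0.16133)² + (+0.16267)² = 0.22980
Variance = 0.22980 / 12 = 0.01915
SE* = √0.01915

SE* = 0.1384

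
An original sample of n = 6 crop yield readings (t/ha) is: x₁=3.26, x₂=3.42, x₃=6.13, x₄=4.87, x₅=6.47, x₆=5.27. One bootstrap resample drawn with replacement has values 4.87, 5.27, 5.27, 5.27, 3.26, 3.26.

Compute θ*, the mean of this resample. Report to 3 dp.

θ* = 4.533

Mean = (4.87 + 5.27 + 5.27 + 5.27 + 3.26 + 3.26) / 6 = 27.200 / 6 = 4.533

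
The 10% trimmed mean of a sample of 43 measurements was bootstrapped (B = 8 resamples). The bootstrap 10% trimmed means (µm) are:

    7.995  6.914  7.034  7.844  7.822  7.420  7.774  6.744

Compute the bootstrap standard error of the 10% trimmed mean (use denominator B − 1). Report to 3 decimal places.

SE* = 0.486

Bootstrap SE is the standard deviation of the 8 replicate 10% trimmed means.
Mean of replicates: (7.995 + 6.914 + 7.034 + 7.844 + 7.822 + 7.420 + 7.774 + 6.744) / 8 = 59.5470 / 8 = 7.4434
Sum of squared deviations: (+0.5516)² + (−0.5294)² + (−0.4094)² + (+0.4006)² + (+0.3786)² + (−0.0234)² + (+0.3306)² + (−0.6994)² = 1.6550
Variance = 1.6550 / 7 = 0.2364
SE* = √0.2364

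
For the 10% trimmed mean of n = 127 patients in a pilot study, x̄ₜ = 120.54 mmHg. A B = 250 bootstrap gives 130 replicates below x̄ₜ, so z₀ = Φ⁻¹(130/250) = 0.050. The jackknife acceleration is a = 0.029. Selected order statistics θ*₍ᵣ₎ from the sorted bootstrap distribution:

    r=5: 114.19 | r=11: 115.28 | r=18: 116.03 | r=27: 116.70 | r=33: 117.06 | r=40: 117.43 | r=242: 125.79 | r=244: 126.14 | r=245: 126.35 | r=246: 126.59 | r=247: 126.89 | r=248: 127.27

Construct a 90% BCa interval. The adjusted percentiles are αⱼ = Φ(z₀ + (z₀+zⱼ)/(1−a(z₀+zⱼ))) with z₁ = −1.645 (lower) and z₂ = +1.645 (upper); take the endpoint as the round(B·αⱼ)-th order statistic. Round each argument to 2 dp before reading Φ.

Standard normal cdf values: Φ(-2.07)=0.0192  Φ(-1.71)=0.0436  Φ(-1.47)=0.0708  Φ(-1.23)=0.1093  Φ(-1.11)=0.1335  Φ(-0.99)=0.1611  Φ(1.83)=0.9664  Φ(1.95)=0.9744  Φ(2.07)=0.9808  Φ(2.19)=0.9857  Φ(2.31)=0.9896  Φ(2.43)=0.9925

(116.03, 125.79)

Lower: z₀ + z₁ = 0.050 + (-1.645) = -1.595; 1 − a(z₀+z₁) = 1 − (0.029)(-1.595) = 1.0463; argument = 0.050 + (-1.595)/1.0463 = -1.4745 → -1.47.
α₁ = Φ(-1.47) = 0.0708; rank = round(250 × 0.0708) = 18; θ*₍18₎ = 116.03.
Upper: z₀ + z₂ = 1.695; 1 − a(z₀+z₂) = 0.9508; argument = 1.8326 → 1.83; α₂ = 0.9664; rank = 242; θ*₍242₎ = 125.79.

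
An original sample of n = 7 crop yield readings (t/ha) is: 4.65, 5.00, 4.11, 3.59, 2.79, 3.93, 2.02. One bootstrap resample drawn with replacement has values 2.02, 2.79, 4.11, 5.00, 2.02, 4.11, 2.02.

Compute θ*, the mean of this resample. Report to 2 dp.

Mean = (2.02 + 2.79 + 4.11 + 5.00 + 2.02 + 4.11 + 2.02) / 7 = 22.070 / 7 = 3.15

θ* = 3.15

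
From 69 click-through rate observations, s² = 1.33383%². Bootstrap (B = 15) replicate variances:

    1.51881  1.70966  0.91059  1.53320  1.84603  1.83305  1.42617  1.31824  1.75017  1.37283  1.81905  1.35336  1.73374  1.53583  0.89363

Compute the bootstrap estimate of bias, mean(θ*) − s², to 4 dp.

mean(θ*) = (1.51881 + 1.70966 + 0.91059 + 1.53320 + 1.84603 + 1.83305 + 1.42617 + 1.31824 + 1.75017 + 1.37283 + 1.81905 + 1.35336 + 1.73374 + 1.53583 + 0.89363) / 15 = 1.50362
bias = 1.50362 − 1.33383

bias = +0.1698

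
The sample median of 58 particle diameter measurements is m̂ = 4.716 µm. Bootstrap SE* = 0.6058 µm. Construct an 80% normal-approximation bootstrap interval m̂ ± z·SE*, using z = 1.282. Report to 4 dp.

(3.9394, 5.4926)

Margin = 1.282 × 0.6058 = 0.77664
Interval: 4.716 ± 0.77664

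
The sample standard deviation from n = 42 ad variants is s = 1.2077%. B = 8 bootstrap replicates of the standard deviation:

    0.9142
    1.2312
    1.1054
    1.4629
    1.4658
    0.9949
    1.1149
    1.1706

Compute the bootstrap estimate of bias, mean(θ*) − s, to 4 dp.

mean(θ*) = (0.9142 + 1.2312 + 1.1054 + 1.4629 + 1.4658 + 0.9949 + 1.1149 + 1.1706) / 8 = 1.18249
bias = 1.18249 − 1.2077

bias = −0.0252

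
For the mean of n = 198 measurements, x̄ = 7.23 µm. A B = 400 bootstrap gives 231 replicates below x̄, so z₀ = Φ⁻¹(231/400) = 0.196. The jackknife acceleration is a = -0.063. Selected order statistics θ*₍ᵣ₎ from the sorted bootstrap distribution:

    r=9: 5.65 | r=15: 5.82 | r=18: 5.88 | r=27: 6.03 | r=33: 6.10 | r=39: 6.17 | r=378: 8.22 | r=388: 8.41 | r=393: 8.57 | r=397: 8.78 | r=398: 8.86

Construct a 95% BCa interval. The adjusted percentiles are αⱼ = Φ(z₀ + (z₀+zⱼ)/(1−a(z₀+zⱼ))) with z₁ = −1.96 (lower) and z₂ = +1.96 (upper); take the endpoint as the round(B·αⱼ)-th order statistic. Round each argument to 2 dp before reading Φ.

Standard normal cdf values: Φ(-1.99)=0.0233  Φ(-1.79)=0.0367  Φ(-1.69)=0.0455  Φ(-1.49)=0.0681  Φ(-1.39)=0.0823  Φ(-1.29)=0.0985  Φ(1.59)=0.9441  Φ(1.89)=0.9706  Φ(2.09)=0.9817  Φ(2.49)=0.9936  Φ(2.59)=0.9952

(5.82, 8.57)

Lower: z₀ + z₁ = 0.196 + (-1.960) = -1.764; 1 − a(z₀+z₁) = 1 − (-0.063)(-1.764) = 0.8889; argument = 0.196 + (-1.764)/0.8889 = -1.7885 → -1.79.
α₁ = Φ(-1.79) = 0.0367; rank = round(400 × 0.0367) = 15; θ*₍15₎ = 5.82.
Upper: z₀ + z₂ = 2.156; 1 − a(z₀+z₂) = 1.1358; argument = 2.0942 → 2.09; α₂ = 0.9817; rank = 393; θ*₍393₎ = 8.57.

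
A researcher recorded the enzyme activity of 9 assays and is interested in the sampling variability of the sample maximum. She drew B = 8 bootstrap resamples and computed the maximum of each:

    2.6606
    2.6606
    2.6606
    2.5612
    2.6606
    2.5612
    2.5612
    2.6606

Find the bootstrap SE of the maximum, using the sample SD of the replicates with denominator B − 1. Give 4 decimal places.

SE* = 0.0514

Bootstrap SE is the standard deviation of the 8 replicate maximums.
Mean of replicates: (2.6606 + 2.6606 + 2.6606 + 2.5612 + 2.6606 + 2.5612 + 2.5612 + 2.6606) / 8 = 20.986600 / 8 = 2.623325
Sum of squared deviations: (+0.037275)² + (+0.037275)² + (+0.037275)² + (−0.062125)² + (+0.037275)² + (−0.062125)² + (−0.062125)² + (+0.037275)² = 0.018526
Variance = 0.018526 / 7 = 0.002647
SE* = √0.002647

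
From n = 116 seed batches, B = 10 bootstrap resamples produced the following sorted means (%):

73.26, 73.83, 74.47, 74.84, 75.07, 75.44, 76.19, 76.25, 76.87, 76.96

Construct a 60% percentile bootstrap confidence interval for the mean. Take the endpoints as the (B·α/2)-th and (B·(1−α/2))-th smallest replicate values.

(73.83, 76.25)

α = 0.40; lower rank = 10 × 0.200 = 2; upper rank = 10 × 0.800 = 8.
The 2nd smallest replicate is 73.83; the 8th is 76.25.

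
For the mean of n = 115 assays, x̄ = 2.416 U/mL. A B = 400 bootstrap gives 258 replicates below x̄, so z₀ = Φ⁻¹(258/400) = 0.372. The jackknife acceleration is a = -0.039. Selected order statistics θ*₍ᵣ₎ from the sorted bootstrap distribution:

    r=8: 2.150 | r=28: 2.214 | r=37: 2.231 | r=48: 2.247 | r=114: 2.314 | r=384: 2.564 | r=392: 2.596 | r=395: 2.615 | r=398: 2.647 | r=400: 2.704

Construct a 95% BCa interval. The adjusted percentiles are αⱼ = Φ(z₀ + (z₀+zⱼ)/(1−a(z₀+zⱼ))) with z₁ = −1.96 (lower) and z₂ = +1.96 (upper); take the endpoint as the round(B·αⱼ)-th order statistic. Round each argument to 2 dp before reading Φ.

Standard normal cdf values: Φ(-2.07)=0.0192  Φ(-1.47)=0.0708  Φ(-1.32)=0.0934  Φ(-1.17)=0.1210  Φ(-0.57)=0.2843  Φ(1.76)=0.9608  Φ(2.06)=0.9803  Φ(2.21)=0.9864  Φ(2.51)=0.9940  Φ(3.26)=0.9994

(2.231, 2.647)

Lower: z₀ + z₁ = 0.372 + (-1.960) = -1.588; 1 − a(z₀+z₁) = 1 − (-0.039)(-1.588) = 0.9381; argument = 0.372 + (-1.588)/0.9381 = -1.3208 → -1.32.
α₁ = Φ(-1.32) = 0.0934; rank = round(400 × 0.0934) = 37; θ*₍37₎ = 2.231.
Upper: z₀ + z₂ = 2.332; 1 − a(z₀+z₂) = 1.0909; argument = 2.5096 → 2.51; α₂ = 0.9940; rank = 398; θ*₍398₎ = 2.647.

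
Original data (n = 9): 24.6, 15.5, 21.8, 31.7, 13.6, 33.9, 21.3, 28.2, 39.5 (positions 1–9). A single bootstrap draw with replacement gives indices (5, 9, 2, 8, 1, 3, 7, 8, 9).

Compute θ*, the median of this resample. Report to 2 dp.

θ* = 24.60

Resample values: 13.6, 39.5, 15.5, 28.2, 24.6, 21.8, 21.3, 28.2, 39.5.
Sorted: 13.6, 15.5, 21.3, 21.8, 24.6, 28.2, 28.2, 39.5, 39.5
Median = middle value = 24.60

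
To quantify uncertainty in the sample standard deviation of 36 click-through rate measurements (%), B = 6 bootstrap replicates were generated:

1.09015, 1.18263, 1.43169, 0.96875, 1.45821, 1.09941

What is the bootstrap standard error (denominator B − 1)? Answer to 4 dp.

SE* = 0.1981

Bootstrap SE is the standard deviation of the 6 replicate standard deviations.
Mean of replicates: (1.09015 + 1.18263 + 1.43169 + 0.96875 + 1.45821 + 1.09941) / 6 = 7.230840 / 6 = 1.205140
Sum of squared deviations: (−0.114990)² + (−0.022510)² + (+0.226550)² + (−0.236390)² + (+0.253070)² + (−0.105730)² = 0.196158
Variance = 0.196158 / 5 = 0.039232
SE* = √0.039232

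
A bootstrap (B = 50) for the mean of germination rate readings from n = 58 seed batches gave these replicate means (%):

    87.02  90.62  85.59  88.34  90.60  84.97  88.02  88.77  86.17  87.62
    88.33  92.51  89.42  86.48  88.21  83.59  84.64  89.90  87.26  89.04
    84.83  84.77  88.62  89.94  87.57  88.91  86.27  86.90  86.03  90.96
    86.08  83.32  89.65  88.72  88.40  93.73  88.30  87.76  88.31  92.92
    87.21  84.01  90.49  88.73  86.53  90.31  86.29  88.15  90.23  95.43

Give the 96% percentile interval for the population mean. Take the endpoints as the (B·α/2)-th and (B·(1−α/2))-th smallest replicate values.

(83.32, 93.73)

Sorted replicates: 83.32, 83.59, 84.01, 84.64, 84.77, 84.83, 84.97, 85.59, 86.03, 86.08, 86.17, 86.27, 86.29, 86.48, 86.53, 86.90, 87.02, 87.21, 87.26, 87.57, 87.62, 87.76, 88.02, 88.15, 88.21, 88.30, 88.31, 88.33, 88.34, 88.40, 88.62, 88.72, 88.73, 88.77, 88.91, 89.04, 89.42, 89.65, 89.90, 89.94, 90.23, 90.31, 90.49, 90.60, 90.62, 90.96, 92.51, 92.92, 93.73, 95.43
α = 0.04; lower rank = 50 × 0.020 = 1; upper rank = 50 × 0.980 = 49.
The 1st smallest replicate is 83.32; the 49th is 93.73.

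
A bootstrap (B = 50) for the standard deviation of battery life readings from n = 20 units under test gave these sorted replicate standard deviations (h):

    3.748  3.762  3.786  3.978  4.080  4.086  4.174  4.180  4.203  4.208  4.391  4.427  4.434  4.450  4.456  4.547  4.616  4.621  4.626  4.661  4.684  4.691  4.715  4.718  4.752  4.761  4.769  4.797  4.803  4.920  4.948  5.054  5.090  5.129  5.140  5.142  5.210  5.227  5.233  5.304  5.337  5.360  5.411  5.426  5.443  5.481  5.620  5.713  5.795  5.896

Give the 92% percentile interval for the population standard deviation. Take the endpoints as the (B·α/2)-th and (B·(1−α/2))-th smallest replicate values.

α = 0.08; lower rank = 50 × 0.040 = 2; upper rank = 50 × 0.960 = 48.
The 2nd smallest replicate is 3.762; the 48th is 5.713.

(3.762, 5.713)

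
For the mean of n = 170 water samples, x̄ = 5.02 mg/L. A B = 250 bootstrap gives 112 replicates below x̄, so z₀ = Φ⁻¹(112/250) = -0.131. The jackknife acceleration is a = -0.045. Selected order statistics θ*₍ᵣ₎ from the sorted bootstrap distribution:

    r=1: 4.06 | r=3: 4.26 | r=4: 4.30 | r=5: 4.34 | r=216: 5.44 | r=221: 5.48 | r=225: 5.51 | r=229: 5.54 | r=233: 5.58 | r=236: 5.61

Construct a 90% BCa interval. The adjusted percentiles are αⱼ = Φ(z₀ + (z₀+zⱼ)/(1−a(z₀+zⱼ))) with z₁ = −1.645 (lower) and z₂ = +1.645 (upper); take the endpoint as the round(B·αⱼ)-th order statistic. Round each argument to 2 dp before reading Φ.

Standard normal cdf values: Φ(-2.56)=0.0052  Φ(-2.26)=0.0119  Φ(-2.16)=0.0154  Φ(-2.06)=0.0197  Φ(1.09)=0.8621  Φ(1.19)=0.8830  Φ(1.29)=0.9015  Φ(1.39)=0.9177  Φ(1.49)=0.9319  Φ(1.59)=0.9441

Lower: z₀ + z₁ = -0.131 + (-1.645) = -1.776; 1 − a(z₀+z₁) = 1 − (-0.045)(-1.776) = 0.9201; argument = -0.131 + (-1.776)/0.9201 = -2.0613 → -2.06.
α₁ = Φ(-2.06) = 0.0197; rank = round(250 × 0.0197) = 5; θ*₍5₎ = 4.34.
Upper: z₀ + z₂ = 1.514; 1 − a(z₀+z₂) = 1.0681; argument = 1.2864 → 1.29; α₂ = 0.9015; rank = 225; θ*₍225₎ = 5.51.

(4.34, 5.51)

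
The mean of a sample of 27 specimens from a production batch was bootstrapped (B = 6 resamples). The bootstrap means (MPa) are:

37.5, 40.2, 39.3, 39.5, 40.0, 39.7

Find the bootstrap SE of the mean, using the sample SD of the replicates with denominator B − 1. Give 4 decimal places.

Bootstrap SE is the standard deviation of the 6 replicate means.
Mean of replicates: (37.5 + 40.2 + 39.3 + 39.5 + 40.0 + 39.7) / 6 = 236.20000 / 6 = 39.36667
Sum of squared deviations: (−1.86667)² + (+0.83333)² + (−0.06667)² + (+0.13333)² + (+0.63333)² + (+0.33333)² = 4.71333
Variance = 4.71333 / 5 = 0.94267
SE* = √0.94267

SE* = 0.9709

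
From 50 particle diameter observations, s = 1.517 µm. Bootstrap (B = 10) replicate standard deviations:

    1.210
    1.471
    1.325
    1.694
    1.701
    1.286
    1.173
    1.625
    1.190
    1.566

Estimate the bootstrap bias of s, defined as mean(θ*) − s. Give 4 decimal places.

bias = −0.0929

mean(θ*) = (1.210 + 1.471 + 1.325 + 1.694 + 1.701 + 1.286 + 1.173 + 1.625 + 1.190 + 1.566) / 10 = 1.42410
bias = 1.42410 − 1.517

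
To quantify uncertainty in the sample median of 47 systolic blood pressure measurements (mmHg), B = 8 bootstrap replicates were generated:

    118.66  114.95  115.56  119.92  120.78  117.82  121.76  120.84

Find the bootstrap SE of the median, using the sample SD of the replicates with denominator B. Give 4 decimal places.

SE* = 2.3558

Bootstrap SE is the standard deviation of the 8 replicate medians.
Mean of replicates: (118.66 + 114.95 + 115.56 + 119.92 + 120.78 + 117.82 + 121.76 + 120.84) / 8 = 950.29000 / 8 = 118.78625
Sum of squared deviations: (−0.12625)² + (−3.83625)² + (−3.22625)² + (+1.13375)² + (+1.99375)² + (−0.96625)² + (+2.97375)² + (+2.05375)² = 44.39659
Variance = 44.39659 / 8 = 5.54957
SE* = √5.54957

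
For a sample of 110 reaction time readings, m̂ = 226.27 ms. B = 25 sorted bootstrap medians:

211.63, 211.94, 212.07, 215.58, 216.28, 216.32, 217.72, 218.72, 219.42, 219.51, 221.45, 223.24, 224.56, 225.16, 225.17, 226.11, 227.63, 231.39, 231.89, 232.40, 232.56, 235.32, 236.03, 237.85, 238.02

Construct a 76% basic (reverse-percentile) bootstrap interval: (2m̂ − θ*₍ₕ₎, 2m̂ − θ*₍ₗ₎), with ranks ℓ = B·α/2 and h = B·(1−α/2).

(217.22, 240.47)

Percentile endpoints at ranks 3 and 22: θ*₍3₎ = 212.07, θ*₍22₎ = 235.32.
Basic interval reflects these around m̂:
  lower = 2 × 226.27 − 235.32 = 217.22
  upper = 2 × 226.27 − 212.07 = 240.47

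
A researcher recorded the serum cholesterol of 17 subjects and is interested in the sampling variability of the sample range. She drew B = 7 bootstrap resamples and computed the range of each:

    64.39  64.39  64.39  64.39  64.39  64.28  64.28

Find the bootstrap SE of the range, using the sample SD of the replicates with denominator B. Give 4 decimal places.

Bootstrap SE is the standard deviation of the 7 replicate ranges.
Mean of replicates: (64.39 + 64.39 + 64.39 + 64.39 + 64.39 + 64.28 + 64.28) / 7 = 450.51000 / 7 = 64.35857
Sum of squared deviations: (+0.03143)² + (+0.03143)² + (+0.03143)² + (+0.03143)² + (+0.03143)² + (−0.07857)² + (−0.07857)² = 0.01729
Variance = 0.01729 / 7 = 0.00247
SE* = √0.00247

SE* = 0.0497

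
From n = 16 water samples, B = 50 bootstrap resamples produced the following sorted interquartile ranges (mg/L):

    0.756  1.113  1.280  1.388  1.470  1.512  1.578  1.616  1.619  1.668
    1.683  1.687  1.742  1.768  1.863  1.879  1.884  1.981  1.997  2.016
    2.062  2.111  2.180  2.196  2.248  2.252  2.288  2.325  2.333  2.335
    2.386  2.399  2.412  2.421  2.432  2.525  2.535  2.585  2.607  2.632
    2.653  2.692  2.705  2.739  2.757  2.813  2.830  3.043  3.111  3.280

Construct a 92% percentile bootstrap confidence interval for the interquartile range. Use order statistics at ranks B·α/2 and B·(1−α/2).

(1.113, 3.043)

α = 0.08; lower rank = 50 × 0.040 = 2; upper rank = 50 × 0.960 = 48.
The 2nd smallest replicate is 1.113; the 48th is 3.043.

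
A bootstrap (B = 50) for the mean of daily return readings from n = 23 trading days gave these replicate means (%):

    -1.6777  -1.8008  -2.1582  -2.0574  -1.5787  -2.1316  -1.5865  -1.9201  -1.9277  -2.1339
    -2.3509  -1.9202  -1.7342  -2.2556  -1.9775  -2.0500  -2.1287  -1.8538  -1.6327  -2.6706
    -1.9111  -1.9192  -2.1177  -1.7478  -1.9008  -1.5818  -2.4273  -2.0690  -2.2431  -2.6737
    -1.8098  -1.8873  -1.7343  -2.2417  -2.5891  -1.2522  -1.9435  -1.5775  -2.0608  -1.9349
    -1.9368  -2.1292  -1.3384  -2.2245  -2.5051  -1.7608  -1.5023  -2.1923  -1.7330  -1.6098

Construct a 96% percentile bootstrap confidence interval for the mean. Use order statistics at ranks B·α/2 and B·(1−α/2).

Sorted replicates: -2.6737, -2.6706, -2.5891, -2.5051, -2.4273, -2.3509, -2.2556, -2.2431, -2.2417, -2.2245, -2.1923, -2.1582, -2.1339, -2.1316, -2.1292, -2.1287, -2.1177, -2.0690, -2.0608, -2.0574, -2.0500, -1.9775, -1.9435, -1.9368, -1.9349, -1.9277, -1.9202, -1.9201, -1.9192, -1.9111, -1.9008, -1.8873, -1.8538, -1.8098, -1.8008, -1.7608, -1.7478, -1.7343, -1.7342, -1.7330, -1.6777, -1.6327, -1.6098, -1.5865, -1.5818, -1.5787, -1.5775, -1.5023, -1.3384, -1.2522
α = 0.04; lower rank = 50 × 0.020 = 1; upper rank = 50 × 0.980 = 49.
The 1st smallest replicate is -2.6737; the 49th is -1.3384.

(-2.6737, -1.3384)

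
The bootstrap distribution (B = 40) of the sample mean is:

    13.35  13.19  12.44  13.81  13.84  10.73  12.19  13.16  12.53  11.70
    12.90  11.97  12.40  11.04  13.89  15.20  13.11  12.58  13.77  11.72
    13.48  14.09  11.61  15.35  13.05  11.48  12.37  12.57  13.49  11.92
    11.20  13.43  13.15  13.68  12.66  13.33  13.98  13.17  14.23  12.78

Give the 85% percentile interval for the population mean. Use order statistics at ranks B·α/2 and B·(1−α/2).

Sorted replicates: 10.73, 11.04, 11.20, 11.48, 11.61, 11.70, 11.72, 11.92, 11.97, 12.19, 12.37, 12.40, 12.44, 12.53, 12.57, 12.58, 12.66, 12.78, 12.90, 13.05, 13.11, 13.15, 13.16, 13.17, 13.19, 13.33, 13.35, 13.43, 13.48, 13.49, 13.68, 13.77, 13.81, 13.84, 13.89, 13.98, 14.09, 14.23, 15.20, 15.35
α = 0.15; lower rank = 40 × 0.075 = 3; upper rank = 40 × 0.925 = 37.
The 3rd smallest replicate is 11.20; the 37th is 14.09.

(11.20, 14.09)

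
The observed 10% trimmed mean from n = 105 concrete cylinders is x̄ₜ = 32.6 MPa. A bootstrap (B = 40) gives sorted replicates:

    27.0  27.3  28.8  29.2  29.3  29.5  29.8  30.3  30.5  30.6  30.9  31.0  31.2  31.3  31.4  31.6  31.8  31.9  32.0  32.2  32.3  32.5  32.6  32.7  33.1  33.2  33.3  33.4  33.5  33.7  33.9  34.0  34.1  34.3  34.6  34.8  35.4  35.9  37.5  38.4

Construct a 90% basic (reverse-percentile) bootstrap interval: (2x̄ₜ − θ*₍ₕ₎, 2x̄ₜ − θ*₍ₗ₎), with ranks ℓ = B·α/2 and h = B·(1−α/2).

Percentile endpoints at ranks 2 and 38: θ*₍2₎ = 27.3, θ*₍38₎ = 35.9.
Basic interval reflects these around x̄ₜ:
  lower = 2 × 32.6 − 35.9 = 29.3
  upper = 2 × 32.6 − 27.3 = 37.9

(29.3, 37.9)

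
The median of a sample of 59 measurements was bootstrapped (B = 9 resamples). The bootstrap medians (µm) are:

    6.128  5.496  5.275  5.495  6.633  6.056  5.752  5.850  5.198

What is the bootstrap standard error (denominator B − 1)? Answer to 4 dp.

Bootstrap SE is the standard deviation of the 9 replicate medians.
Mean of replicates: (6.128 + 5.496 + 5.275 + 5.495 + 6.633 + 6.056 + 5.752 + 5.850 + 5.198) / 9 = 51.88300 / 9 = 5.76478
Sum of squared deviations: (+0.36322)² + (−0.26878)² + (−0.48978)² + (−0.26978)² + (+0.86822)² + (+0.29122)² + (−0.01278)² + (+0.08522)² + (−0.56678)² = 1.68412
Variance = 1.68412 / 8 = 0.21051
SE* = √0.21051

SE* = 0.4588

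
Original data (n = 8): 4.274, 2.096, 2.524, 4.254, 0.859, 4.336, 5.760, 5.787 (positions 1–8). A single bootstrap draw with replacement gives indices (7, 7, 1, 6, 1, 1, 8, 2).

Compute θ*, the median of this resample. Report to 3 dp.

Resample values: 5.760, 5.760, 4.274, 4.336, 4.274, 4.274, 5.787, 2.096.
Sorted: 2.096, 4.274, 4.274, 4.274, 4.336, 5.760, 5.760, 5.787
Median = average of the two middle values = 4.305

θ* = 4.305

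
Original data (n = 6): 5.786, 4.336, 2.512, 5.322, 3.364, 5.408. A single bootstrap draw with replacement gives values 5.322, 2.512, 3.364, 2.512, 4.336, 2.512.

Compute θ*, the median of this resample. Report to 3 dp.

Sorted: 2.512, 2.512, 2.512, 3.364, 4.336, 5.322
Median = average of the two middle values = 2.938

θ* = 2.938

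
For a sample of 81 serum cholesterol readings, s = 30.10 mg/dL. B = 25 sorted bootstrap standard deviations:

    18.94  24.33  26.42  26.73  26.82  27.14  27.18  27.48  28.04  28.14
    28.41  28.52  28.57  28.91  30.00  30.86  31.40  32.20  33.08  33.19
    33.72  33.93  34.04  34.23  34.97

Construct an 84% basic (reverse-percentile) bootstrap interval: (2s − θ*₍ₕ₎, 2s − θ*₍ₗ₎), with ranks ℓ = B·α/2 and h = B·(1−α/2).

Percentile endpoints at ranks 2 and 23: θ*₍2₎ = 24.33, θ*₍23₎ = 34.04.
Basic interval reflects these around s:
  lower = 2 × 30.10 − 34.04 = 26.16
  upper = 2 × 30.10 − 24.33 = 35.87

(26.16, 35.87)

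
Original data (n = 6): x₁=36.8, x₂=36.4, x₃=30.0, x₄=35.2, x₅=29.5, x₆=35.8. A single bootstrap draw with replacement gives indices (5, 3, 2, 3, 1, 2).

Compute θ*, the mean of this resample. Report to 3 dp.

θ* = 33.183

Resample values: 29.5, 30.0, 36.4, 30.0, 36.8, 36.4.
Mean = (29.5 + 30.0 + 36.4 + 30.0 + 36.8 + 36.4) / 6 = 199.10 / 6 = 33.183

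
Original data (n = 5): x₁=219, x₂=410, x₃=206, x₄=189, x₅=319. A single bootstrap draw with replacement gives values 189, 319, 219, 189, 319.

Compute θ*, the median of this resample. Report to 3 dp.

θ* = 219.000

Sorted: 189, 189, 219, 319, 319
Median = middle value = 219.000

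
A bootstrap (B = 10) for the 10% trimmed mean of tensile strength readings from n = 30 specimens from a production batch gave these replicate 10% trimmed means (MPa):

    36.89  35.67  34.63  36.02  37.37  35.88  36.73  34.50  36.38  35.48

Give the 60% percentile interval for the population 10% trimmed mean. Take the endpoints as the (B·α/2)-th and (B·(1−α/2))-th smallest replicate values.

Sorted replicates: 34.50, 34.63, 35.48, 35.67, 35.88, 36.02, 36.38, 36.73, 36.89, 37.37
α = 0.40; lower rank = 10 × 0.200 = 2; upper rank = 10 × 0.800 = 8.
The 2nd smallest replicate is 34.63; the 8th is 36.73.

(34.63, 36.73)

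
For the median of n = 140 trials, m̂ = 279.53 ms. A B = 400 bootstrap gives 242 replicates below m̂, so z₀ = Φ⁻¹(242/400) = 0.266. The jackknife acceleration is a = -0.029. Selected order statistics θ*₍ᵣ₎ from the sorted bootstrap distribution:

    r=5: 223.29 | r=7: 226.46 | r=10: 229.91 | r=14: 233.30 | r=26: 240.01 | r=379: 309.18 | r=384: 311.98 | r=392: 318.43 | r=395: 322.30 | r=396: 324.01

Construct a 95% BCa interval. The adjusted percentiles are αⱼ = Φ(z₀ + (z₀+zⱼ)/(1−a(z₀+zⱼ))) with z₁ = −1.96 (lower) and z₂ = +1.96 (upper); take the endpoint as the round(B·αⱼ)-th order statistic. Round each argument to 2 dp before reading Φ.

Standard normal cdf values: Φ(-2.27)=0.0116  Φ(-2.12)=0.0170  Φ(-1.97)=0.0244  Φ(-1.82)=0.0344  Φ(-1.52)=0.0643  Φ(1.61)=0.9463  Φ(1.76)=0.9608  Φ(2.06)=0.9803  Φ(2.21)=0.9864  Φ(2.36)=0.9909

(240.01, 324.01)

Lower: z₀ + z₁ = 0.266 + (-1.960) = -1.694; 1 − a(z₀+z₁) = 1 − (-0.029)(-1.694) = 0.9509; argument = 0.266 + (-1.694)/0.9509 = -1.5155 → -1.52.
α₁ = Φ(-1.52) = 0.0643; rank = round(400 × 0.0643) = 26; θ*₍26₎ = 240.01.
Upper: z₀ + z₂ = 2.226; 1 − a(z₀+z₂) = 1.0646; argument = 2.3570 → 2.36; α₂ = 0.9909; rank = 396; θ*₍396₎ = 324.01.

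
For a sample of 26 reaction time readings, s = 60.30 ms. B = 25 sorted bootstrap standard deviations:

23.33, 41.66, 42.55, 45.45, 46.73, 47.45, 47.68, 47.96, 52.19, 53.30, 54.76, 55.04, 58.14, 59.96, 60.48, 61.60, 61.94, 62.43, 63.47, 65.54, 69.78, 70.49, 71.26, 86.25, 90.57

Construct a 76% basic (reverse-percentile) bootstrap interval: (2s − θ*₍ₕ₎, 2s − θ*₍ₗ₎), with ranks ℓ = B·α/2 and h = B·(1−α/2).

Percentile endpoints at ranks 3 and 22: θ*₍3₎ = 42.55, θ*₍22₎ = 70.49.
Basic interval reflects these around s:
  lower = 2 × 60.30 − 70.49 = 50.11
  upper = 2 × 60.30 − 42.55 = 78.05

(50.11, 78.05)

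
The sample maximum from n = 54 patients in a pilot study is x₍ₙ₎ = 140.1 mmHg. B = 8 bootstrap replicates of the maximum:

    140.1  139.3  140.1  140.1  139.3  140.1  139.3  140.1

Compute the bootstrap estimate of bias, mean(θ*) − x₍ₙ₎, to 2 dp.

mean(θ*) = (140.1 + 139.3 + 140.1 + 140.1 + 139.3 + 140.1 + 139.3 + 140.1) / 8 = 139.800
bias = 139.800 − 140.1

bias = −0.30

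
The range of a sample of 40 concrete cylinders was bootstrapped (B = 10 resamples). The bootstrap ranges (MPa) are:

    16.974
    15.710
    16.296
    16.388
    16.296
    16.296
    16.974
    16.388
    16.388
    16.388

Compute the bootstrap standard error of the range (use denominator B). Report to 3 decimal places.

SE* = 0.342

Bootstrap SE is the standard deviation of the 10 replicate ranges.
Mean of replicates: (16.974 + 15.710 + 16.296 + 16.388 + 16.296 + 16.296 + 16.974 + 16.388 + 16.388 + 16.388) / 10 = 164.0980 / 10 = 16.4098
Sum of squared deviations: (+0.5642)² + (−0.6998)² + (−0.1138)² + (−0.0218)² + (−0.1138)² + (−0.1138)² + (+0.5642)² + (−0.0218)² + (−0.0218)² + (−0.0218)² = 1.1671
Variance = 1.1671 / 10 = 0.1167
SE* = √0.1167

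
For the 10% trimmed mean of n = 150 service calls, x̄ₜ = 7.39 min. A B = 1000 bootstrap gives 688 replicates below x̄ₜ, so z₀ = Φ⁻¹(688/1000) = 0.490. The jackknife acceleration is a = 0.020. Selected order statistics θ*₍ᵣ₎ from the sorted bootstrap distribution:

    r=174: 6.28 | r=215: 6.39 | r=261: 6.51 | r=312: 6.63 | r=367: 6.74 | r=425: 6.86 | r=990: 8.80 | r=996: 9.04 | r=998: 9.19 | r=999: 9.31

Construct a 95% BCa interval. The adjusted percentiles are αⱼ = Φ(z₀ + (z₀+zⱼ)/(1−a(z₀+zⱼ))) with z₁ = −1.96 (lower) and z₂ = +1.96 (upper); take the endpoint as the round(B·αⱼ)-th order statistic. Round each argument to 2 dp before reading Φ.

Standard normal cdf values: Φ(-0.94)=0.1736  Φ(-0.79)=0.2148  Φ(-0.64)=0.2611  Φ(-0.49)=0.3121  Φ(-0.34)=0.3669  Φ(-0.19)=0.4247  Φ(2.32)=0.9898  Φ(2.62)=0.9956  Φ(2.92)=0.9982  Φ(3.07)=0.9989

Lower: z₀ + z₁ = 0.490 + (-1.960) = -1.470; 1 − a(z₀+z₁) = 1 − (0.020)(-1.470) = 1.0294; argument = 0.490 + (-1.470)/1.0294 = -0.9380 → -0.94.
α₁ = Φ(-0.94) = 0.1736; rank = round(1000 × 0.1736) = 174; θ*₍174₎ = 6.28.
Upper: z₀ + z₂ = 2.450; 1 − a(z₀+z₂) = 0.9510; argument = 3.0662 → 3.07; α₂ = 0.9989; rank = 999; θ*₍999₎ = 9.31.

(6.28, 9.31)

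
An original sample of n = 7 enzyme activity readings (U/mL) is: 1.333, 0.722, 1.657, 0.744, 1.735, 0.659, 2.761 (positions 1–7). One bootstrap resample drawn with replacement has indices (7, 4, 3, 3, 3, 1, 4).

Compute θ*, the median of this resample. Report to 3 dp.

Resample values: 2.761, 0.744, 1.657, 1.657, 1.657, 1.333, 0.744.
Sorted: 0.744, 0.744, 1.333, 1.657, 1.657, 1.657, 2.761
Median = middle value = 1.657

θ* = 1.657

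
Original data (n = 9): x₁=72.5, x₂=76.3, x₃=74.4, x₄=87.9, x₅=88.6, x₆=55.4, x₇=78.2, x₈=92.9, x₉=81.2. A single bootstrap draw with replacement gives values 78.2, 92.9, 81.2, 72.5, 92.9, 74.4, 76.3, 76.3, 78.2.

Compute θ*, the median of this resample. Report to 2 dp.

Sorted: 72.5, 74.4, 76.3, 76.3, 78.2, 78.2, 81.2, 92.9, 92.9
Median = middle value = 78.20

θ* = 78.20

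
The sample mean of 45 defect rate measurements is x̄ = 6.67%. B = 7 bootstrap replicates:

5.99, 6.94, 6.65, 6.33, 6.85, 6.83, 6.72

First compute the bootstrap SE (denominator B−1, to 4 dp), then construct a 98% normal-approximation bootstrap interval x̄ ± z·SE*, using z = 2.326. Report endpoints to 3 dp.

(5.881, 7.459)

Mean of replicates = 6.6157; sum of squared deviations = 0.6912; SE* = √(0.6912/6) = 0.3394
Margin = 2.326 × 0.3394 = 0.7894
Interval: 6.67 ± 0.7894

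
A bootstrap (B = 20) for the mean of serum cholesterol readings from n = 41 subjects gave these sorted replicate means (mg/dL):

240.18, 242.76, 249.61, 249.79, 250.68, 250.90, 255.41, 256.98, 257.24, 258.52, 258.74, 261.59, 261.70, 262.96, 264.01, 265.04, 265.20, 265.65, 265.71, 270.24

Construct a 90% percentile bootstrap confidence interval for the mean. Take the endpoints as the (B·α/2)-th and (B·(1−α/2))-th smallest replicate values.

(240.18, 265.71)

α = 0.10; lower rank = 20 × 0.050 = 1; upper rank = 20 × 0.950 = 19.
The 1st smallest replicate is 240.18; the 19th is 265.71.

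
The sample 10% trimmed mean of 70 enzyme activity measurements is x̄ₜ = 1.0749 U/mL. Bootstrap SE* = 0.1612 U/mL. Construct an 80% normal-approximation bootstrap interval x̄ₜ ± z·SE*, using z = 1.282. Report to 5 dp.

(0.86824, 1.28156)

Margin = 1.282 × 0.1612 = 0.206658
Interval: 1.0749 ± 0.206658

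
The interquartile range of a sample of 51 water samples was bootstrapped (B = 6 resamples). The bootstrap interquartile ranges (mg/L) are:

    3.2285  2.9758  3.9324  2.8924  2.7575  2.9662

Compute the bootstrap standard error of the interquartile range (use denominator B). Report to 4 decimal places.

Bootstrap SE is the standard deviation of the 6 replicate interquartile ranges.
Mean of replicates: (3.2285 + 2.9758 + 3.9324 + 2.8924 + 2.7575 + 2.9662) / 6 = 18.75280 / 6 = 3.12547
Sum of squared deviations: (+0.10303)² + (−0.14967)² + (+0.80693)² + (−0.23307)² + (−0.36797)² + (−0.15927)² = 0.89924
Variance = 0.89924 / 6 = 0.14987
SE* = √0.14987

SE* = 0.3871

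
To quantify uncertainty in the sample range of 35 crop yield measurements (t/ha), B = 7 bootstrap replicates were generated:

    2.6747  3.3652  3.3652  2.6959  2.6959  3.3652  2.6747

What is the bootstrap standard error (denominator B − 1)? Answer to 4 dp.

Bootstrap SE is the standard deviation of the 7 replicate ranges.
Mean of replicates: (2.6747 + 3.3652 + 3.3652 + 2.6959 + 2.6959 + 3.3652 + 2.6747) / 7 = 20.83680 / 7 = 2.97669
Sum of squared deviations: (−0.30199)² + (+0.38851)² + (+0.38851)² + (−0.28079)² + (−0.28079)² + (+0.38851)² + (−0.30199)² = 0.79290
Variance = 0.79290 / 6 = 0.13215
SE* = √0.13215

SE* = 0.3635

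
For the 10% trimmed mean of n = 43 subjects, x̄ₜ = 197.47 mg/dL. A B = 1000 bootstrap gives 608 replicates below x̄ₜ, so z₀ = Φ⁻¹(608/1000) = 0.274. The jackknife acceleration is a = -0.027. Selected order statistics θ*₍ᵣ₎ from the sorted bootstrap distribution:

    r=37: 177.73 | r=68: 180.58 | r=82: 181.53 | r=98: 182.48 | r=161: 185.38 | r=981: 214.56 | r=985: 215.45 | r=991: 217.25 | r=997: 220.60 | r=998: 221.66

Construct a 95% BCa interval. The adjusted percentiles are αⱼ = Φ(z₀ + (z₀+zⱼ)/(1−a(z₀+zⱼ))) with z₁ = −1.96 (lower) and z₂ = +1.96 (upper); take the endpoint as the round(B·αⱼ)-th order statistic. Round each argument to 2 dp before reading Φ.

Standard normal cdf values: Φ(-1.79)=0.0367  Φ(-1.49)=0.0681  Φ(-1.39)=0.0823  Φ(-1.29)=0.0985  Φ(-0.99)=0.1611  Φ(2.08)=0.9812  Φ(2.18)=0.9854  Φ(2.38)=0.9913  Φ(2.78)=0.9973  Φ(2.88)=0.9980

Lower: z₀ + z₁ = 0.274 + (-1.960) = -1.686; 1 − a(z₀+z₁) = 1 − (-0.027)(-1.686) = 0.9545; argument = 0.274 + (-1.686)/0.9545 = -1.4924 → -1.49.
α₁ = Φ(-1.49) = 0.0681; rank = round(1000 × 0.0681) = 68; θ*₍68₎ = 180.58.
Upper: z₀ + z₂ = 2.234; 1 − a(z₀+z₂) = 1.0603; argument = 2.3809 → 2.38; α₂ = 0.9913; rank = 991; θ*₍991₎ = 217.25.

(180.58, 217.25)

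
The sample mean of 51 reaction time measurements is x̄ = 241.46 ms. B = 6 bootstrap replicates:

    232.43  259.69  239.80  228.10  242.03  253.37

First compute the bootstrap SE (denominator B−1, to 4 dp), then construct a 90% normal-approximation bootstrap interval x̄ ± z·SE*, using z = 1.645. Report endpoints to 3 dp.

Mean of replicates = 242.5700; sum of squared deviations = 729.8994; SE* = √(729.8994/5) = 12.0822
Margin = 1.645 × 12.0822 = 19.8752
Interval: 241.46 ± 19.8752

(221.585, 261.335)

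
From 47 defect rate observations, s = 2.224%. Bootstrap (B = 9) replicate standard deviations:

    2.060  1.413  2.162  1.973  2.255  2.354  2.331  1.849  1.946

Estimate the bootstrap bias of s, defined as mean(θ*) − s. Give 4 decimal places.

bias = −0.1859

mean(θ*) = (2.060 + 1.413 + 2.162 + 1.973 + 2.255 + 2.354 + 2.331 + 1.849 + 1.946) / 9 = 2.03811
bias = 2.03811 − 2.224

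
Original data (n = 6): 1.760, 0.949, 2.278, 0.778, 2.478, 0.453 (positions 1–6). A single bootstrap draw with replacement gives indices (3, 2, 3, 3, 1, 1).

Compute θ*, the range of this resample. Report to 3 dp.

θ* = 1.329

Resample values: 2.278, 0.949, 2.278, 2.278, 1.760, 1.760.
Range = 2.278 − 0.949 = 1.329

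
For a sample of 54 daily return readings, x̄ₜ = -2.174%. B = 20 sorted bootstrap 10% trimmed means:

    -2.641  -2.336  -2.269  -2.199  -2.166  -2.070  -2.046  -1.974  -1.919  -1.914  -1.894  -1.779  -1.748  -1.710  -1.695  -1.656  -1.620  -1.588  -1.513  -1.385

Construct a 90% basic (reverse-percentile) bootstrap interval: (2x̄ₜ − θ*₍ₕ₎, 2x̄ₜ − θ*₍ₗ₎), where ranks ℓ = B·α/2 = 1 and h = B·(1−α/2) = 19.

(-2.835, -1.707)

Percentile endpoints at ranks 1 and 19: θ*₍1₎ = -2.641, θ*₍19₎ = -1.513.
Basic interval reflects these around x̄ₜ:
  lower = 2 × -2.174 − -1.513 = -2.835
  upper = 2 × -2.174 − -2.641 = -1.707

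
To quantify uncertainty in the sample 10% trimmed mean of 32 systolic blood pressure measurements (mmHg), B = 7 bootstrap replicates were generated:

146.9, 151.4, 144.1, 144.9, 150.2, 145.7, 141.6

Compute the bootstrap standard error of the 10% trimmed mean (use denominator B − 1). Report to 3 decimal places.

Bootstrap SE is the standard deviation of the 7 replicate 10% trimmed means.
Mean of replicates: (146.9 + 151.4 + 144.1 + 144.9 + 150.2 + 145.7 + 141.6) / 7 = 1024.8000 / 7 = 146.4000
Sum of squared deviations: (+0.5000)² + (+5.0000)² + (−2.3000)² + (−1.5000)² + (+3.8000)² + (−0.7000)² + (−4.8000)² = 70.7600
Variance = 70.7600 / 6 = 11.7933
SE* = √11.7933

SE* = 3.434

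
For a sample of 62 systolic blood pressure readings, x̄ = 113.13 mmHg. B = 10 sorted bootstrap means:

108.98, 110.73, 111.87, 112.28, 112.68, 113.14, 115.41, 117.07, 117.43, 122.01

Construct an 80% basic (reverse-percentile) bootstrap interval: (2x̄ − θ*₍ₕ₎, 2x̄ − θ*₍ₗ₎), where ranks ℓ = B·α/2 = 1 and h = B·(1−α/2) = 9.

(108.83, 117.28)

Percentile endpoints at ranks 1 and 9: θ*₍1₎ = 108.98, θ*₍9₎ = 117.43.
Basic interval reflects these around x̄:
  lower = 2 × 113.13 − 117.43 = 108.83
  upper = 2 × 113.13 − 108.98 = 117.28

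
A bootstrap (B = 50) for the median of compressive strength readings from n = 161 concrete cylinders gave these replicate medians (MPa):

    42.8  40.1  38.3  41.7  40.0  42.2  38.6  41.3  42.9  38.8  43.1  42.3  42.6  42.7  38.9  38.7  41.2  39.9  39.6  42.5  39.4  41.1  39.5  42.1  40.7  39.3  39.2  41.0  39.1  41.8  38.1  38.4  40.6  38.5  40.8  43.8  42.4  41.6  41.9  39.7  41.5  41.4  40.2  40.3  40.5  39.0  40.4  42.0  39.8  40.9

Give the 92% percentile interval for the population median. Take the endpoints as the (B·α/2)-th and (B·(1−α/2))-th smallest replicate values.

Sorted replicates: 38.1, 38.3, 38.4, 38.5, 38.6, 38.7, 38.8, 38.9, 39.0, 39.1, 39.2, 39.3, 39.4, 39.5, 39.6, 39.7, 39.8, 39.9, 40.0, 40.1, 40.2, 40.3, 40.4, 40.5, 40.6, 40.7, 40.8, 40.9, 41.0, 41.1, 41.2, 41.3, 41.4, 41.5, 41.6, 41.7, 41.8, 41.9, 42.0, 42.1, 42.2, 42.3, 42.4, 42.5, 42.6, 42.7, 42.8, 42.9, 43.1, 43.8
α = 0.08; lower rank = 50 × 0.040 = 2; upper rank = 50 × 0.960 = 48.
The 2nd smallest replicate is 38.3; the 48th is 42.9.

(38.3, 42.9)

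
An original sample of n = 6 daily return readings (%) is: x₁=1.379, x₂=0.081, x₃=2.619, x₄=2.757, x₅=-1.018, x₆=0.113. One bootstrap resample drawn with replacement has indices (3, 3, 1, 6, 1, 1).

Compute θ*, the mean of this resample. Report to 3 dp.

Resample values: 2.619, 2.619, 1.379, 0.113, 1.379, 1.379.
Mean = (2.619 + 2.619 + 1.379 + 0.113 + 1.379 + 1.379) / 6 = 9.4880 / 6 = 1.581

θ* = 1.581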